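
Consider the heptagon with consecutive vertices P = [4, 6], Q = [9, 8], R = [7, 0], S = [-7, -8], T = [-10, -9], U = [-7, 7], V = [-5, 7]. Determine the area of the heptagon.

Apply the surveyor's formula: 2A = Σ (x_i·y_{i+1} − x_{i+1}·y_i), indices taken mod 7.
Σ = (-22) + (-56) + (-56) + (-17) + (-133) + (-14) + (-58) = -356
Area = |Σ|/2 = 178.

178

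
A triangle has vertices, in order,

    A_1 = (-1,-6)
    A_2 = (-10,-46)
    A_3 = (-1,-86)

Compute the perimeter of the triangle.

162

|A_1A_2| = √((-9)² + (-40)²) = √1681 = 41
|A_2A_3| = √((9)² + (-40)²) = √1681 = 41
|A_3A_1| = √((0)² + (80)²) = √6400 = 80
Perimeter = 41 + 41 + 80 = 162.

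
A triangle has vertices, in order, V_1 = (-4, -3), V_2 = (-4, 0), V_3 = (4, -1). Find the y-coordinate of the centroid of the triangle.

Apply the shoelace formula. First the cross-terms c_i = x_i·y_{i+1} − x_{i+1}·y_i:
  -12, 4, -16  ⇒  2A = -24, A = -12.
Then Σ (y_i + y_{i+1})·c_i = 96, so ȳ = 96 / (6·(-12)) = -4/3.

-4/3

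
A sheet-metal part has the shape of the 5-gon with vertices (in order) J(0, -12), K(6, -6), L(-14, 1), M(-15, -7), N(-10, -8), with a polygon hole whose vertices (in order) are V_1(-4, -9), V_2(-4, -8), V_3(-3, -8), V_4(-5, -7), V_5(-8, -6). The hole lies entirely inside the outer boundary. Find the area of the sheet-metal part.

Outer boundary:
Apply Gauss's area formula: 2A = Σ (x_i·y_{i+1} − x_{i+1}·y_i), indices taken mod 5.
Σ = (72) + (-78) + (113) + (50) + (120) = 277
Area = |Σ|/2 = 138.5.
Hole:
Apply the shoelace (surveyor's) formula: 2A = Σ (x_i·y_{i+1} − x_{i+1}·y_i), indices taken mod 5.
Cross-terms: -4, 8, -19, -26, 48  ⇒  Σ = 7
Area = |Σ|/2 = 3.5.
Net area = 138.5 − 3.5 = 135.

135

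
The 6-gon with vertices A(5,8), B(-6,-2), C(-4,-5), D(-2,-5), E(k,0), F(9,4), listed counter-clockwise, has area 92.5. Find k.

Write out the shoelace sum; only the two edges meeting at E involve k:
2·Area = [((-2)·0 − k·(-5)) + (k·4 − 9·0)] + 122
       = 9·k + 122 = 185
⇒ k = 7.

7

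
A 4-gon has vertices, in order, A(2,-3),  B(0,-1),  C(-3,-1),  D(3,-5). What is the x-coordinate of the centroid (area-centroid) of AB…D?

5/21

Apply the shoelace (surveyor's) formula. First the cross-terms c_i = x_i·y_{i+1} − x_{i+1}·y_i:
  -2, -3, 18, 1  ⇒  2A = 14, A = 7.
Then Σ (x_i + x_{i+1})·c_i = 10, so x̄ = 10 / (6·7) = 5/21.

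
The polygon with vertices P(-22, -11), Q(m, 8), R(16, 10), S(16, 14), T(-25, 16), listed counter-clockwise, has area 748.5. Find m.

24

Write out the shoelace sum; only the two edges meeting at Q involve m:
2·Area = [((-22)·8 − m·(-11)) + (m·10 − 16·8)] + 1297
       = 21·m + 993 = 1497
⇒ m = 24.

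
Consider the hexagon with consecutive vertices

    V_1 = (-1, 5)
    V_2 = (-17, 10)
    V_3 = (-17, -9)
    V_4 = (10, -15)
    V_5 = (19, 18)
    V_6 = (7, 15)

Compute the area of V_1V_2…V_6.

Apply the shoelace formula: 2A = Σ (x_i·y_{i+1} − x_{i+1}·y_i), indices taken mod 6.
Cross-terms: 75, 323, 345, 465, 159, 50  ⇒  Σ = 1417
Area = |Σ|/2 = 708.5.

708.5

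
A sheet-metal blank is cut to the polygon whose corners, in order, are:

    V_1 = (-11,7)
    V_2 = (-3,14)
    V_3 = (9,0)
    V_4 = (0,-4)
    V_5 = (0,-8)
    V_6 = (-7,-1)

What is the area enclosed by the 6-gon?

Apply the shoelace formula: 2A = Σ (x_i·y_{i+1} − x_{i+1}·y_i), indices taken mod 6.
V_1→V_2: (-11)(14) − (-3)(7) = -133
V_2→V_3: (-3)(0) − (9)(14) = -126
V_3→V_4: (9)(-4) − (0)(0) = -36
V_4→V_5: (0)(-8) − (0)(-4) = 0
V_5→V_6: (0)(-1) − (-7)(-8) = -56
V_6→V_1: (-7)(7) − (-11)(-1) = -60
Σ = -411
Area = |Σ|/2 = 205.5.

205.5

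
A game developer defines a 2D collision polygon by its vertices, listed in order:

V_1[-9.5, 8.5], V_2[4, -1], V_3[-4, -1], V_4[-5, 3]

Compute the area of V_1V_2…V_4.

31.75

Apply Gauss's area formula: 2A = Σ (x_i·y_{i+1} − x_{i+1}·y_i), indices taken mod 4.
Cross-terms: -24.5, -8, -17, -14  ⇒  Σ = -63.5
Area = |Σ|/2 = 31.75.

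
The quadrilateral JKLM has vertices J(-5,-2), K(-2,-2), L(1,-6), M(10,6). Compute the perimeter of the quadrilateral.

|JK| = √((3)² + (0)²) = √9 = 3
|KL| = √((3)² + (-4)²) = √25 = 5
|LM| = √((9)² + (12)²) = √225 = 15
|MJ| = √((-15)² + (-8)²) = √289 = 17
Perimeter = 3 + 5 + 15 + 17 = 40.

40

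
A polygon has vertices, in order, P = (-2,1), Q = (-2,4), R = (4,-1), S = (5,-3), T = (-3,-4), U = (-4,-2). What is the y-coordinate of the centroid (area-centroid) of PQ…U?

-227/222

Apply the shoelace (surveyor's) formula. First the cross-terms c_i = x_i·y_{i+1} − x_{i+1}·y_i:
  -6, -14, -7, -29, -10, -8  ⇒  2A = -74, A = -37.
Then Σ (y_i + y_{i+1})·c_i = 227, so ȳ = 227 / (6·(-37)) = -227/222.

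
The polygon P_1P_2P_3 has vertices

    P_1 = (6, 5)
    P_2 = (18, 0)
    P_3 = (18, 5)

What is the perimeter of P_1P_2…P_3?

30

|P_1P_2| = √((12)² + (-5)²) = √169 = 13
|P_2P_3| = √((0)² + (5)²) = √25 = 5
|P_3P_1| = √((-12)² + (0)²) = √144 = 12
Perimeter = 13 + 5 + 12 = 30.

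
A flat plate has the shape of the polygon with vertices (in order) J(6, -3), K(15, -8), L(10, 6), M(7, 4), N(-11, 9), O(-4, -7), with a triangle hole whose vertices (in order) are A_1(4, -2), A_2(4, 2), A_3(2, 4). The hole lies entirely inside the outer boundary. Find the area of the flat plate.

Outer boundary:
Apply the shoelace (surveyor's) formula: 2A = Σ (x_i·y_{i+1} − x_{i+1}·y_i), indices taken mod 6.
Cross-terms: -3, 170, -2, 107, 113, 54  ⇒  Σ = 439
Area = |Σ|/2 = 219.5.
Hole:
Σ = (16) + (12) + (-20) = 8
Area = |Σ|/2 = 4.
Net area = 219.5 − 4 = 215.5.

215.5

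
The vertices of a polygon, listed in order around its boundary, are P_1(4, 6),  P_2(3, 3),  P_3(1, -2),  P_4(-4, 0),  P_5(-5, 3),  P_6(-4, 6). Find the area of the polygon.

50.5

Apply the surveyor's formula: 2A = Σ (x_i·y_{i+1} − x_{i+1}·y_i), indices taken mod 6.
Σ = (-6) + (-9) + (-8) + (-12) + (-18) + (-48) = -101
Area = |Σ|/2 = 50.5.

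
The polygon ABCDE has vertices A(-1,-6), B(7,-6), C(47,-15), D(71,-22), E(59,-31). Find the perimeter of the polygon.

|AB| = √((8)² + (0)²) = √64 = 8
|BC| = √((40)² + (-9)²) = √1681 = 41
|CD| = √((24)² + (-7)²) = √625 = 25
|DE| = √((-12)² + (-9)²) = √225 = 15
|EA| = √((-60)² + (25)²) = √4225 = 65
Perimeter = 8 + 41 + 25 + 15 + 65 = 154.

154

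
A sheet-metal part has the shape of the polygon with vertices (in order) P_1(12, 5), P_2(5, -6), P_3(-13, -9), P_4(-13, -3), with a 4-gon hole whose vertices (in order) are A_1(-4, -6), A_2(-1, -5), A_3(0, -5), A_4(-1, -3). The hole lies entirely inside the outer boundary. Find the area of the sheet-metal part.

159.5

Outer boundary:
P_1→P_2: (12)(-6) − (5)(5) = -97
P_2→P_3: (5)(-9) − (-13)(-6) = -123
P_3→P_4: (-13)(-3) − (-13)(-9) = -78
P_4→P_1: (-13)(5) − (12)(-3) = -29
Σ = -327
Area = |Σ|/2 = 163.5.
Hole:
Apply the shoelace formula: 2A = Σ (x_i·y_{i+1} − x_{i+1}·y_i), indices taken mod 4.
A_1→A_2: (-4)(-5) − (-1)(-6) = 14
A_2→A_3: (-1)(-5) − (0)(-5) = 5
A_3→A_4: (0)(-3) − (-1)(-5) = -5
A_4→A_1: (-1)(-6) − (-4)(-3) = -6
Σ = 8
Area = |Σ|/2 = 4.
Net area = 163.5 − 4 = 159.5.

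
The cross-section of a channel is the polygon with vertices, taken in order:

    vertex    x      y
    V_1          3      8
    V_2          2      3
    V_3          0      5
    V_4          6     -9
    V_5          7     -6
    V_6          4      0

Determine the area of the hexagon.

Apply Gauss's area formula: 2A = Σ (x_i·y_{i+1} − x_{i+1}·y_i), indices taken mod 6.
Cross-terms: -7, 10, -30, 27, 24, 32  ⇒  Σ = 56
Area = |Σ|/2 = 28.

28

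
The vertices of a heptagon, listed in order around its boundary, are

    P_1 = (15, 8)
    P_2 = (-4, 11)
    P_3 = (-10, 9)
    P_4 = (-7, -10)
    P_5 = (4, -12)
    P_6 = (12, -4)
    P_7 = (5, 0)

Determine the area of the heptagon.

Σ = (197) + (74) + (163) + (124) + (128) + (20) + (40) = 746
Area = |Σ|/2 = 373.

373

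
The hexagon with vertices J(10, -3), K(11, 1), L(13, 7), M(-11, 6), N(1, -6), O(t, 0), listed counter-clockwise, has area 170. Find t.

Write out the shoelace sum; only the two edges meeting at O involve t:
2·Area = [(1·0 − t·(-6)) + (t·(-3) − 10·0)] + 322
       = 3·t + 322 = 340
⇒ t = 6.

6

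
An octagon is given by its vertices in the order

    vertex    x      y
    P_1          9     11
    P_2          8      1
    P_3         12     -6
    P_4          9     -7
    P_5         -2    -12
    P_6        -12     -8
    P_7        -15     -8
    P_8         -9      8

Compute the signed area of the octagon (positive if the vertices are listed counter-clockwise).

Apply the surveyor's formula: 2A = Σ (x_i·y_{i+1} − x_{i+1}·y_i), indices taken mod 8.
Σ = (-79) + (-60) + (-30) + (-122) + (-128) + (-24) + (-192) + (-171) = -806
Signed area = Σ/2 = -403 (negative ⇒ clockwise traversal).

-403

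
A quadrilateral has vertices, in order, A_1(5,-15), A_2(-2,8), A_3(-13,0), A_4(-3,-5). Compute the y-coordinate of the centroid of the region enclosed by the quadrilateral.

-107/83

Apply the surveyor's formula. First the cross-terms c_i = x_i·y_{i+1} − x_{i+1}·y_i:
  10, 104, 65, 70  ⇒  2A = 249, A = 124.5.
Then Σ (y_i + y_{i+1})·c_i = -963, so ȳ = -963 / (6·124.5) = -107/83.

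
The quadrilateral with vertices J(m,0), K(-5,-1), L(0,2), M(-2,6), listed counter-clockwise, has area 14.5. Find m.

-5

Write out the shoelace sum; only the two edges meeting at J involve m:
2·Area = [((-2)·0 − m·6) + (m·(-1) − (-5)·0)] + -6
       = -7·m + -6 = 29
⇒ m = -5.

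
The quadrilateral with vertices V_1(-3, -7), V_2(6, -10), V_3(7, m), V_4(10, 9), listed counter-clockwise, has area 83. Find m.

Write out the shoelace sum; only the two edges meeting at V_3 involve m:
2·Area = [(6·m − 7·(-10)) + (7·9 − 10·m)] + 29
       = -4·m + 162 = 166
⇒ m = -1.

-1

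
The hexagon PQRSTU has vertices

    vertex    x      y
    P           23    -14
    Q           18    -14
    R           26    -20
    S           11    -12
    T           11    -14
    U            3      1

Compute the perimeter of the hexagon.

76

|PQ| = √((-5)² + (0)²) = √25 = 5
|QR| = √((8)² + (-6)²) = √100 = 10
|RS| = √((-15)² + (8)²) = √289 = 17
|ST| = √((0)² + (-2)²) = √4 = 2
|TU| = √((-8)² + (15)²) = √289 = 17
|UP| = √((20)² + (-15)²) = √625 = 25
Perimeter = 5 + 10 + 17 + 2 + 17 + 25 = 76.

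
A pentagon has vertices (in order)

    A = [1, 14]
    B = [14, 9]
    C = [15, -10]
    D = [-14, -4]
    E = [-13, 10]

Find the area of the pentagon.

523

Apply the shoelace (surveyor's) formula: 2A = Σ (x_i·y_{i+1} − x_{i+1}·y_i), indices taken mod 5.
Cross-terms: -187, -275, -200, -192, -192  ⇒  Σ = -1046
Area = |Σ|/2 = 523.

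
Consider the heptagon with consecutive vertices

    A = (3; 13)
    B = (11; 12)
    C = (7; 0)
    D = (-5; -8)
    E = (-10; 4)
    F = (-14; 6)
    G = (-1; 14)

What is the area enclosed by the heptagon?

298

Cross-terms: -107, -84, -56, -100, -4, -190, -55  ⇒  Σ = -596
Area = |Σ|/2 = 298.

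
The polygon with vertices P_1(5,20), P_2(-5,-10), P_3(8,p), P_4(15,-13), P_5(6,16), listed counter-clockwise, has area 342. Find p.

-15

Write out the shoelace sum; only the two edges meeting at P_3 involve p:
2·Area = [((-5)·p − 8·(-10)) + (8·(-13) − 15·p)] + 408
       = -20·p + 384 = 684
⇒ p = -15.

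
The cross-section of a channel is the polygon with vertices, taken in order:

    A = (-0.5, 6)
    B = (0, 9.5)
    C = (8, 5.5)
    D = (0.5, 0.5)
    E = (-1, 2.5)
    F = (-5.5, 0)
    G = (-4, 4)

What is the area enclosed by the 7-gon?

Apply the shoelace formula: 2A = Σ (x_i·y_{i+1} − x_{i+1}·y_i), indices taken mod 7.
A→B: (-0.5)(9.5) − (0)(6) = -4.75
B→C: (0)(5.5) − (8)(9.5) = -76
C→D: (8)(0.5) − (0.5)(5.5) = 1.25
D→E: (0.5)(2.5) − (-1)(0.5) = 1.75
E→F: (-1)(0) − (-5.5)(2.5) = 13.75
F→G: (-5.5)(4) − (-4)(0) = -22
G→A: (-4)(6) − (-0.5)(4) = -22
Σ = -108
Area = |Σ|/2 = 54.

54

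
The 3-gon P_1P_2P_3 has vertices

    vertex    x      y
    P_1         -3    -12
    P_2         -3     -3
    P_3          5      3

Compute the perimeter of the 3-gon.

36

|P_1P_2| = √((0)² + (9)²) = √81 = 9
|P_2P_3| = √((8)² + (6)²) = √100 = 10
|P_3P_1| = √((-8)² + (-15)²) = √289 = 17
Perimeter = 9 + 10 + 17 = 36.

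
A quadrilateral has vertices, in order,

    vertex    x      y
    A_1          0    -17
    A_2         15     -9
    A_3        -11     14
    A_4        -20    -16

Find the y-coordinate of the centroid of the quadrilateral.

Apply the shoelace formula. First the cross-terms c_i = x_i·y_{i+1} − x_{i+1}·y_i:
  255, 111, 456, 340  ⇒  2A = 1162, A = 581.
Then Σ (y_i + y_{i+1})·c_i = -18207, so ȳ = -18207 / (6·581) = -867/166.

-867/166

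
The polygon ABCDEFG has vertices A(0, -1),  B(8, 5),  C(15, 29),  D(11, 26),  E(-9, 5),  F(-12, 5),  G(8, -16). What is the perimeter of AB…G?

|AB| = √((8)² + (6)²) = √100 = 10
|BC| = √((7)² + (24)²) = √625 = 25
|CD| = √((-4)² + (-3)²) = √25 = 5
|DE| = √((-20)² + (-21)²) = √841 = 29
|EF| = √((-3)² + (0)²) = √9 = 3
|FG| = √((20)² + (-21)²) = √841 = 29
|GA| = √((-8)² + (15)²) = √289 = 17
Perimeter = 10 + 25 + 5 + 29 + 3 + 29 + 17 = 118.

118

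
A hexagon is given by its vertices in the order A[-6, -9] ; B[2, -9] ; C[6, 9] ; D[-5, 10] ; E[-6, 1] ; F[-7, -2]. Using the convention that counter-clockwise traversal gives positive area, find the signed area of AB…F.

Cross-terms: 72, 72, 105, 55, 19, 51  ⇒  Σ = 374
Signed area = Σ/2 = 187 (positive ⇒ counter-clockwise traversal).

187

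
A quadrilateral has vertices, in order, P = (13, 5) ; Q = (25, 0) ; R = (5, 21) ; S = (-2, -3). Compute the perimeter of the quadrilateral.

|PQ| = √((12)² + (-5)²) = √169 = 13
|QR| = √((-20)² + (21)²) = √841 = 29
|RS| = √((-7)² + (-24)²) = √625 = 25
|SP| = √((15)² + (8)²) = √289 = 17
Perimeter = 13 + 29 + 25 + 17 = 84.

84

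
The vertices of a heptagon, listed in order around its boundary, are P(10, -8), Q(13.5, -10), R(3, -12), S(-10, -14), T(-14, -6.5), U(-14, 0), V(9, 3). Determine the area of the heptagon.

326

Apply the shoelace (surveyor's) formula: 2A = Σ (x_i·y_{i+1} − x_{i+1}·y_i), indices taken mod 7.
P→Q: (10)(-10) − (13.5)(-8) = 8
Q→R: (13.5)(-12) − (3)(-10) = -132
R→S: (3)(-14) − (-10)(-12) = -162
S→T: (-10)(-6.5) − (-14)(-14) = -131
T→U: (-14)(0) − (-14)(-6.5) = -91
U→V: (-14)(3) − (9)(0) = -42
V→P: (9)(-8) − (10)(3) = -102
Σ = -652
Area = |Σ|/2 = 326.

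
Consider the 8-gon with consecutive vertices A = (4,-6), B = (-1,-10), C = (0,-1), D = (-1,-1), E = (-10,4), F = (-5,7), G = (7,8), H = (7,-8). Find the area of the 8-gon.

160.5

Apply Gauss's area formula: 2A = Σ (x_i·y_{i+1} − x_{i+1}·y_i), indices taken mod 8.
Σ = (-46) + (1) + (-1) + (-14) + (-50) + (-89) + (-112) + (-10) = -321
Area = |Σ|/2 = 160.5.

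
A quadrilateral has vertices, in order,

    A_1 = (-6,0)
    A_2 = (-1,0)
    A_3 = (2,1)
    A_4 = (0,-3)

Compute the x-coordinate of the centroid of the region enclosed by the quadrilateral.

-19/15

Apply the surveyor's formula. First the cross-terms c_i = x_i·y_{i+1} − x_{i+1}·y_i:
  0, -1, -6, -18  ⇒  2A = -25, A = -12.5.
Then Σ (x_i + x_{i+1})·c_i = 95, so x̄ = 95 / (6·(-12.5)) = -19/15.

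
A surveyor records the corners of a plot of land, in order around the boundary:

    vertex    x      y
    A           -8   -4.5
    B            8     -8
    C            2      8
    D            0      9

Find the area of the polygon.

135

Σ = (100) + (80) + (18) + (72) = 270
Area = |Σ|/2 = 135.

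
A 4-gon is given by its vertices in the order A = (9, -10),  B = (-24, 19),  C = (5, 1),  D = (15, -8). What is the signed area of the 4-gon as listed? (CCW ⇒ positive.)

-160.5

Cross-terms: -69, -119, -55, -78  ⇒  Σ = -321
Signed area = Σ/2 = -160.5 (negative ⇒ clockwise traversal).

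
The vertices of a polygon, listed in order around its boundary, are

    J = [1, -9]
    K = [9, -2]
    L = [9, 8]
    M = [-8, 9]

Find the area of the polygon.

188.5

Σ = (79) + (90) + (145) + (63) = 377
Area = |Σ|/2 = 188.5.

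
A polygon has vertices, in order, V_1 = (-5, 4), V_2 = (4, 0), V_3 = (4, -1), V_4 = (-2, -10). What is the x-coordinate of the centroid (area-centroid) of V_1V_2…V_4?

-0.85

Apply Gauss's area formula. First the cross-terms c_i = x_i·y_{i+1} − x_{i+1}·y_i:
  -16, -4, -42, -58  ⇒  2A = -120, A = -60.
Then Σ (x_i + x_{i+1})·c_i = 306, so x̄ = 306 / (6·(-60)) = -0.85.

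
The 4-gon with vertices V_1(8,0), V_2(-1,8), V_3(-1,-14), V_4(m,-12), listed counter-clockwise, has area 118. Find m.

3

Write out the shoelace sum; only the two edges meeting at V_4 involve m:
2·Area = [((-1)·(-12) − m·(-14)) + (m·0 − 8·(-12))] + 86
       = 14·m + 194 = 236
⇒ m = 3.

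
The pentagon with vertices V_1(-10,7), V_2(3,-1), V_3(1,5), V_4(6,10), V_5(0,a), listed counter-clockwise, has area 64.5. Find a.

The doubled signed area Σ (x_i y_{i+1} − x_{i+1} y_i) is linear in a.
With a=0 it equals -15; the coefficient of a is 16 (from the two edges through V_5).
So 16·a + -15 = 2·64.5 = 129 ⇒ a = 9.

9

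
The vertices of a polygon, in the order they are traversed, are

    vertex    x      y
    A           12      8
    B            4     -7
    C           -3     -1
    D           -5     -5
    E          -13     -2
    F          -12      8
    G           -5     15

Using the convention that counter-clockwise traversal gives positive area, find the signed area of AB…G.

Apply the shoelace (surveyor's) formula: 2A = Σ (x_i·y_{i+1} − x_{i+1}·y_i), indices taken mod 7.
Σ = (-116) + (-25) + (10) + (-55) + (-128) + (-140) + (-220) = -674
Signed area = Σ/2 = -337 (negative ⇒ clockwise traversal).

-337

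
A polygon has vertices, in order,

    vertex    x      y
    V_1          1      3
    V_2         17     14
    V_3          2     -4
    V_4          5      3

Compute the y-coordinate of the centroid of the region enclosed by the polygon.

Apply the shoelace formula. First the cross-terms c_i = x_i·y_{i+1} − x_{i+1}·y_i:
  -37, -96, 26, 12  ⇒  2A = -95, A = -47.5.
Then Σ (y_i + y_{i+1})·c_i = -1543, so ȳ = -1543 / (6·(-47.5)) = 1543/285.

1543/285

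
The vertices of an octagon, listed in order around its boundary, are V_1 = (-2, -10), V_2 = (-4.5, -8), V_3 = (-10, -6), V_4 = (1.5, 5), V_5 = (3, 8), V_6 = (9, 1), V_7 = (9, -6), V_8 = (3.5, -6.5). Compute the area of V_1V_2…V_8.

Apply Gauss's area formula: 2A = Σ (x_i·y_{i+1} − x_{i+1}·y_i), indices taken mod 8.
V_1→V_2: (-2)(-8) − (-4.5)(-10) = -29
V_2→V_3: (-4.5)(-6) − (-10)(-8) = -53
V_3→V_4: (-10)(5) − (1.5)(-6) = -41
V_4→V_5: (1.5)(8) − (3)(5) = -3
V_5→V_6: (3)(1) − (9)(8) = -69
V_6→V_7: (9)(-6) − (9)(1) = -63
V_7→V_8: (9)(-6.5) − (3.5)(-6) = -37.5
V_8→V_1: (3.5)(-10) − (-2)(-6.5) = -48
Σ = -343.5
Area = |Σ|/2 = 171.75.

171.75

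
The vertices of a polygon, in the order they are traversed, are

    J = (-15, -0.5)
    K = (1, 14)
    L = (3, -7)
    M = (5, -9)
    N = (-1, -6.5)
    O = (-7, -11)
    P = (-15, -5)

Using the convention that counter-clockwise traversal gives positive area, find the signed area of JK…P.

-262

Apply the shoelace (surveyor's) formula: 2A = Σ (x_i·y_{i+1} − x_{i+1}·y_i), indices taken mod 7.
Σ = (-209.5) + (-49) + (8) + (-41.5) + (-34.5) + (-130) + (-67.5) = -524
Signed area = Σ/2 = -262 (negative ⇒ clockwise traversal).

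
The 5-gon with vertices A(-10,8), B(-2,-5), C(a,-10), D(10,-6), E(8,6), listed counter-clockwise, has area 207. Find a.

4

The doubled signed area Σ (x_i y_{i+1} − x_{i+1} y_i) is linear in a.
With a=0 it equals 418; the coefficient of a is -1 (from the two edges through C).
So -1·a + 418 = 2·207 = 414 ⇒ a = 4.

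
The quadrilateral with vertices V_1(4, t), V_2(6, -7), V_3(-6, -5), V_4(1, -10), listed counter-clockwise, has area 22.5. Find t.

Write out the shoelace sum; only the two edges meeting at V_1 involve t:
2·Area = [(1·t − 4·(-10)) + (4·(-7) − 6·t)] + -7
       = -5·t + 5 = 45
⇒ t = -8.

-8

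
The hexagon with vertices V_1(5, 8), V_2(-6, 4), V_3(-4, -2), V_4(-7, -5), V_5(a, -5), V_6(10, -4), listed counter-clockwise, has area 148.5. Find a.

Write out the shoelace sum; only the two edges meeting at V_5 involve a:
2·Area = [((-7)·(-5) − a·(-5)) + (a·(-4) − 10·(-5))] + 202
       = 1·a + 287 = 297
⇒ a = 10.

10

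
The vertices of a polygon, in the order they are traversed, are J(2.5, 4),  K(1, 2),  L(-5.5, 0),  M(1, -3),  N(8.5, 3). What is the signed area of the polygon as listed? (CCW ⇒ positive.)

41.75

Apply the surveyor's formula: 2A = Σ (x_i·y_{i+1} − x_{i+1}·y_i), indices taken mod 5.
J→K: (2.5)(2) − (1)(4) = 1
K→L: (1)(0) − (-5.5)(2) = 11
L→M: (-5.5)(-3) − (1)(0) = 16.5
M→N: (1)(3) − (8.5)(-3) = 28.5
N→J: (8.5)(4) − (2.5)(3) = 26.5
Σ = 83.5
Signed area = Σ/2 = 41.75 (positive ⇒ counter-clockwise traversal).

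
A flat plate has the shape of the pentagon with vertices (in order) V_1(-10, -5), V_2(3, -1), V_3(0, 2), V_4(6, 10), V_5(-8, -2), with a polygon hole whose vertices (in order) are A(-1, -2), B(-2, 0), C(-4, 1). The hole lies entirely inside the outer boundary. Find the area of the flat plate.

Outer boundary:
Σ = (25) + (6) + (-12) + (68) + (20) = 107
Area = |Σ|/2 = 53.5.
Hole:
Apply the shoelace (surveyor's) formula: 2A = Σ (x_i·y_{i+1} − x_{i+1}·y_i), indices taken mod 3.
A→B: (-1)(0) − (-2)(-2) = -4
B→C: (-2)(1) − (-4)(0) = -2
C→A: (-4)(-2) − (-1)(1) = 9
Σ = 3
Area = |Σ|/2 = 1.5.
Net area = 53.5 − 1.5 = 52.

52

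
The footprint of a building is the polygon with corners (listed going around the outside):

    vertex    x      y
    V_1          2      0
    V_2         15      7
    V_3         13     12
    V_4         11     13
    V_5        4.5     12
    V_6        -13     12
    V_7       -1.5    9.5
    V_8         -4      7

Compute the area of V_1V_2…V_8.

165.75

Apply the shoelace (surveyor's) formula: 2A = Σ (x_i·y_{i+1} − x_{i+1}·y_i), indices taken mod 8.
V_1→V_2: (2)(7) − (15)(0) = 14
V_2→V_3: (15)(12) − (13)(7) = 89
V_3→V_4: (13)(13) − (11)(12) = 37
V_4→V_5: (11)(12) − (4.5)(13) = 73.5
V_5→V_6: (4.5)(12) − (-13)(12) = 210
V_6→V_7: (-13)(9.5) − (-1.5)(12) = -105.5
V_7→V_8: (-1.5)(7) − (-4)(9.5) = 27.5
V_8→V_1: (-4)(0) − (2)(7) = -14
Σ = 331.5
Area = |Σ|/2 = 165.75.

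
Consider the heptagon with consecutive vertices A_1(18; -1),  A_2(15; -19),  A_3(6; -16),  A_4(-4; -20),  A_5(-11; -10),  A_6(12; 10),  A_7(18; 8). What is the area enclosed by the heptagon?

Apply the shoelace formula: 2A = Σ (x_i·y_{i+1} − x_{i+1}·y_i), indices taken mod 7.
A_1→A_2: (18)(-19) − (15)(-1) = -327
A_2→A_3: (15)(-16) − (6)(-19) = -126
A_3→A_4: (6)(-20) − (-4)(-16) = -184
A_4→A_5: (-4)(-10) − (-11)(-20) = -180
A_5→A_6: (-11)(10) − (12)(-10) = 10
A_6→A_7: (12)(8) − (18)(10) = -84
A_7→A_1: (18)(-1) − (18)(8) = -162
Σ = -1053
Area = |Σ|/2 = 526.5.

526.5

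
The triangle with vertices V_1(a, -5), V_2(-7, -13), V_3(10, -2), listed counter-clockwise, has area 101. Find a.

-13

The doubled signed area Σ (x_i y_{i+1} − x_{i+1} y_i) is linear in a.
With a=0 it equals 59; the coefficient of a is -11 (from the two edges through V_1).
So -11·a + 59 = 2·101 = 202 ⇒ a = -13.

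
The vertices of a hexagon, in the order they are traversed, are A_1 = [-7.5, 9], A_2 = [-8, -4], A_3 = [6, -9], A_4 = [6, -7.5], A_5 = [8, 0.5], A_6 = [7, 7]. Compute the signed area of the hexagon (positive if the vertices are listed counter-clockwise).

219

A_1→A_2: (-7.5)(-4) − (-8)(9) = 102
A_2→A_3: (-8)(-9) − (6)(-4) = 96
A_3→A_4: (6)(-7.5) − (6)(-9) = 9
A_4→A_5: (6)(0.5) − (8)(-7.5) = 63
A_5→A_6: (8)(7) − (7)(0.5) = 52.5
A_6→A_1: (7)(9) − (-7.5)(7) = 115.5
Σ = 438
Signed area = Σ/2 = 219 (positive ⇒ counter-clockwise traversal).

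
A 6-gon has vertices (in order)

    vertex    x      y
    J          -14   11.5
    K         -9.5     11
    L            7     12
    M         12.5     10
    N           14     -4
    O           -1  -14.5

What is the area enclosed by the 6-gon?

J→K: (-14)(11) − (-9.5)(11.5) = -44.75
K→L: (-9.5)(12) − (7)(11) = -191
L→M: (7)(10) − (12.5)(12) = -80
M→N: (12.5)(-4) − (14)(10) = -190
N→O: (14)(-14.5) − (-1)(-4) = -207
O→J: (-1)(11.5) − (-14)(-14.5) = -214.5
Σ = -927.25
Area = |Σ|/2 = 463.625.

463.625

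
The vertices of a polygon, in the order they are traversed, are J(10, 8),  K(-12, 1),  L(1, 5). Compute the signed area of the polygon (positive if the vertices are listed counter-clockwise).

1.5

Apply the shoelace (surveyor's) formula: 2A = Σ (x_i·y_{i+1} − x_{i+1}·y_i), indices taken mod 3.
Σ = (106) + (-61) + (-42) = 3
Signed area = Σ/2 = 1.5 (positive ⇒ counter-clockwise traversal).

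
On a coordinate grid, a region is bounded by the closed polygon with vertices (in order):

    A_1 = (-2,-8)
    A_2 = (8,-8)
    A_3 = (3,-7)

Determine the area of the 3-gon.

Apply Gauss's area formula: 2A = Σ (x_i·y_{i+1} − x_{i+1}·y_i), indices taken mod 3.
Cross-terms: 80, -32, -38  ⇒  Σ = 10
Area = |Σ|/2 = 5.

5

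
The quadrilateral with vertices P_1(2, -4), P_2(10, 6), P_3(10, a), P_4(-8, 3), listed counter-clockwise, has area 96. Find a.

8

The doubled signed area Σ (x_i y_{i+1} − x_{i+1} y_i) is linear in a.
With a=0 it equals 48; the coefficient of a is 18 (from the two edges through P_3).
So 18·a + 48 = 2·96 = 192 ⇒ a = 8.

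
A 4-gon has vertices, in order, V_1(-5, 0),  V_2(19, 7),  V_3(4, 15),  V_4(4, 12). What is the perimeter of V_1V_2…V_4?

|V_1V_2| = √((24)² + (7)²) = √625 = 25
|V_2V_3| = √((-15)² + (8)²) = √289 = 17
|V_3V_4| = √((0)² + (-3)²) = √9 = 3
|V_4V_1| = √((-9)² + (-12)²) = √225 = 15
Perimeter = 25 + 17 + 3 + 15 = 60.

60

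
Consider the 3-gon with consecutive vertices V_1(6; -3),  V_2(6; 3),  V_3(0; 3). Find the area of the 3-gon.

Apply the shoelace (surveyor's) formula: 2A = Σ (x_i·y_{i+1} − x_{i+1}·y_i), indices taken mod 3.
V_1→V_2: (6)(3) − (6)(-3) = 36
V_2→V_3: (6)(3) − (0)(3) = 18
V_3→V_1: (0)(-3) − (6)(3) = -18
Σ = 36
Area = |Σ|/2 = 18.

18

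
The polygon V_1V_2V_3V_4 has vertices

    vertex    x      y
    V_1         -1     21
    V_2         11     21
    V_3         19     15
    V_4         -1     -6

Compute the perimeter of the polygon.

78

|V_1V_2| = √((12)² + (0)²) = √144 = 12
|V_2V_3| = √((8)² + (-6)²) = √100 = 10
|V_3V_4| = √((-20)² + (-21)²) = √841 = 29
|V_4V_1| = √((0)² + (27)²) = √729 = 27
Perimeter = 12 + 10 + 29 + 27 = 78.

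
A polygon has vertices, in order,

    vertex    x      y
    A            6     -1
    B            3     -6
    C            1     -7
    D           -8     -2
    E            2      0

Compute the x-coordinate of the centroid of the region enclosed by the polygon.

-3/104

Apply Gauss's area formula. First the cross-terms c_i = x_i·y_{i+1} − x_{i+1}·y_i:
  -33, -15, -58, 4, -2  ⇒  2A = -104, A = -52.
Then Σ (x_i + x_{i+1})·c_i = 9, so x̄ = 9 / (6·(-52)) = -3/104.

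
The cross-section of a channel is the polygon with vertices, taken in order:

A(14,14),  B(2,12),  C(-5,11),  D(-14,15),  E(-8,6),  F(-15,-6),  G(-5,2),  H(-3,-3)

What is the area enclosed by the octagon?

A→B: (14)(12) − (2)(14) = 140
B→C: (2)(11) − (-5)(12) = 82
C→D: (-5)(15) − (-14)(11) = 79
D→E: (-14)(6) − (-8)(15) = 36
E→F: (-8)(-6) − (-15)(6) = 138
F→G: (-15)(2) − (-5)(-6) = -60
G→H: (-5)(-3) − (-3)(2) = 21
H→A: (-3)(14) − (14)(-3) = 0
Σ = 436
Area = |Σ|/2 = 218.

218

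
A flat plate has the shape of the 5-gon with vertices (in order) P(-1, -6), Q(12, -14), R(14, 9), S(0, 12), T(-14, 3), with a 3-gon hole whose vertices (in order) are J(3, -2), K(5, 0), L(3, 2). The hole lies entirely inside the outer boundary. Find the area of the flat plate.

402.5

Outer boundary:
Apply Gauss's area formula: 2A = Σ (x_i·y_{i+1} − x_{i+1}·y_i), indices taken mod 5.
Cross-terms: 86, 304, 168, 168, 87  ⇒  Σ = 813
Area = |Σ|/2 = 406.5.
Hole:
Cross-terms: 10, 10, -12  ⇒  Σ = 8
Area = |Σ|/2 = 4.
Net area = 406.5 − 4 = 402.5.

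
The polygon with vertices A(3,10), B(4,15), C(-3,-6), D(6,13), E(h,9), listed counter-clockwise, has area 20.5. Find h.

Write out the shoelace sum; only the two edges meeting at E involve h:
2·Area = [(6·9 − h·13) + (h·10 − 3·9)] + 23
       = -3·h + 50 = 41
⇒ h = 3.

3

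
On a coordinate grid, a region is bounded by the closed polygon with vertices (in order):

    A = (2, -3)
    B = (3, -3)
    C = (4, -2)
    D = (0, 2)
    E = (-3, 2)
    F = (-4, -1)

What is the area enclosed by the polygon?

24

Σ = (3) + (6) + (8) + (6) + (11) + (14) = 48
Area = |Σ|/2 = 24.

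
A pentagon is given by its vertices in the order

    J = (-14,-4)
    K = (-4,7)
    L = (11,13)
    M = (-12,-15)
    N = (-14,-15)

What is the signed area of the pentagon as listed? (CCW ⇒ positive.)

-218

Apply the surveyor's formula: 2A = Σ (x_i·y_{i+1} − x_{i+1}·y_i), indices taken mod 5.
Cross-terms: -114, -129, -9, -30, -154  ⇒  Σ = -436
Signed area = Σ/2 = -218 (negative ⇒ clockwise traversal).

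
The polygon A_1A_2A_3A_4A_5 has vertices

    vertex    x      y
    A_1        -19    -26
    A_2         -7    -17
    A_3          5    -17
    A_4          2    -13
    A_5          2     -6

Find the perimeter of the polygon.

|A_1A_2| = √((12)² + (9)²) = √225 = 15
|A_2A_3| = √((12)² + (0)²) = √144 = 12
|A_3A_4| = √((-3)² + (4)²) = √25 = 5
|A_4A_5| = √((0)² + (7)²) = √49 = 7
|A_5A_1| = √((-21)² + (-20)²) = √841 = 29
Perimeter = 15 + 12 + 5 + 7 + 29 = 68.

68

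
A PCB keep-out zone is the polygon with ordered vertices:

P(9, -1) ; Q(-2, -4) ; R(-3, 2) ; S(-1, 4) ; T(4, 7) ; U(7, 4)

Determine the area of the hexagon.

81.5

Apply the surveyor's formula: 2A = Σ (x_i·y_{i+1} − x_{i+1}·y_i), indices taken mod 6.
P→Q: (9)(-4) − (-2)(-1) = -38
Q→R: (-2)(2) − (-3)(-4) = -16
R→S: (-3)(4) − (-1)(2) = -10
S→T: (-1)(7) − (4)(4) = -23
T→U: (4)(4) − (7)(7) = -33
U→P: (7)(-1) − (9)(4) = -43
Σ = -163
Area = |Σ|/2 = 81.5.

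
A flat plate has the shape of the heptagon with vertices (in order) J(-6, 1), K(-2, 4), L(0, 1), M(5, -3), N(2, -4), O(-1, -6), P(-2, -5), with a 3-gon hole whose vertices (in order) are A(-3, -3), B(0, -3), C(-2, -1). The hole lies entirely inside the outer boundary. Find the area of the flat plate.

46

Outer boundary:
Cross-terms: -22, -2, -5, -14, -16, -7, -32  ⇒  Σ = -98
Area = |Σ|/2 = 49.
Hole:
Apply the shoelace (surveyor's) formula: 2A = Σ (x_i·y_{i+1} − x_{i+1}·y_i), indices taken mod 3.
Cross-terms: 9, -6, 3  ⇒  Σ = 6
Area = |Σ|/2 = 3.
Net area = 49 − 3 = 46.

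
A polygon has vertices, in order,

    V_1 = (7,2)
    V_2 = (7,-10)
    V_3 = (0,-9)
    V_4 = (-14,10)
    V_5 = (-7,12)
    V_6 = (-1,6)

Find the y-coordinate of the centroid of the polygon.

87/89

Apply the shoelace (surveyor's) formula. First the cross-terms c_i = x_i·y_{i+1} − x_{i+1}·y_i:
  -84, -63, -126, -98, -30, -44  ⇒  2A = -445, A = -222.5.
Then Σ (y_i + y_{i+1})·c_i = -1305, so ȳ = -1305 / (6·(-222.5)) = 87/89.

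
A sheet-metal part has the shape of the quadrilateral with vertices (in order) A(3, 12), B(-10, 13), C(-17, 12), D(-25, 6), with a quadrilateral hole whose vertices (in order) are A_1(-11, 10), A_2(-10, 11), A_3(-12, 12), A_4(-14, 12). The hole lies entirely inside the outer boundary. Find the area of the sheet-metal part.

Outer boundary:
A→B: (3)(13) − (-10)(12) = 159
B→C: (-10)(12) − (-17)(13) = 101
C→D: (-17)(6) − (-25)(12) = 198
D→A: (-25)(12) − (3)(6) = -318
Σ = 140
Area = |Σ|/2 = 70.
Hole:
Apply the shoelace (surveyor's) formula: 2A = Σ (x_i·y_{i+1} − x_{i+1}·y_i), indices taken mod 4.
Σ = (-21) + (12) + (24) + (-8) = 7
Area = |Σ|/2 = 3.5.
Net area = 70 − 3.5 = 66.5.

66.5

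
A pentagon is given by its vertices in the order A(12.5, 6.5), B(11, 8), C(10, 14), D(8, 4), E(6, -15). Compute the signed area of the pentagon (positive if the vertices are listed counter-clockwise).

56.5

A→B: (12.5)(8) − (11)(6.5) = 28.5
B→C: (11)(14) − (10)(8) = 74
C→D: (10)(4) − (8)(14) = -72
D→E: (8)(-15) − (6)(4) = -144
E→A: (6)(6.5) − (12.5)(-15) = 226.5
Σ = 113
Signed area = Σ/2 = 56.5 (positive ⇒ counter-clockwise traversal).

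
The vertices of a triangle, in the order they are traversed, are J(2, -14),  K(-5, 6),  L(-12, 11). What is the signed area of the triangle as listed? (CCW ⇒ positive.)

52.5

Apply the shoelace (surveyor's) formula: 2A = Σ (x_i·y_{i+1} − x_{i+1}·y_i), indices taken mod 3.
J→K: (2)(6) − (-5)(-14) = -58
K→L: (-5)(11) − (-12)(6) = 17
L→J: (-12)(-14) − (2)(11) = 146
Σ = 105
Signed area = Σ/2 = 52.5 (positive ⇒ counter-clockwise traversal).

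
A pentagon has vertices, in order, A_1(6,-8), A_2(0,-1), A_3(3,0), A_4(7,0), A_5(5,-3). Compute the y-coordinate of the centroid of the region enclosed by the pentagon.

Apply the shoelace formula. First the cross-terms c_i = x_i·y_{i+1} − x_{i+1}·y_i:
  -6, 3, 0, -21, -22  ⇒  2A = -46, A = -23.
Then Σ (y_i + y_{i+1})·c_i = 356, so ȳ = 356 / (6·(-23)) = -178/69.

-178/69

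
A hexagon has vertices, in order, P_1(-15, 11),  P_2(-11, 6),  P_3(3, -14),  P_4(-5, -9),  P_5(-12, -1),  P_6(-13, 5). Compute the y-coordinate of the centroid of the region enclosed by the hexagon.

Apply Gauss's area formula. First the cross-terms c_i = x_i·y_{i+1} − x_{i+1}·y_i:
  31, 136, -97, -103, -73, -68  ⇒  2A = -174, A = -87.
Then Σ (y_i + y_{i+1})·c_i = 1320, so ȳ = 1320 / (6·(-87)) = -220/87.

-220/87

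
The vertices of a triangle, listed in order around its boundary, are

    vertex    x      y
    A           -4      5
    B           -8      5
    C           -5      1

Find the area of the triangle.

Apply the shoelace formula: 2A = Σ (x_i·y_{i+1} − x_{i+1}·y_i), indices taken mod 3.
Σ = (20) + (17) + (-21) = 16
Area = |Σ|/2 = 8.

8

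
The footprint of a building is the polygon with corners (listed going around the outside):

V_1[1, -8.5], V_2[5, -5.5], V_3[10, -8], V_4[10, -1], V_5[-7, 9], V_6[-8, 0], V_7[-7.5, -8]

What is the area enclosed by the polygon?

Apply the shoelace formula: 2A = Σ (x_i·y_{i+1} − x_{i+1}·y_i), indices taken mod 7.
Cross-terms: 37, 15, 70, 83, 72, 64, 71.75  ⇒  Σ = 412.75
Area = |Σ|/2 = 206.375.

206.375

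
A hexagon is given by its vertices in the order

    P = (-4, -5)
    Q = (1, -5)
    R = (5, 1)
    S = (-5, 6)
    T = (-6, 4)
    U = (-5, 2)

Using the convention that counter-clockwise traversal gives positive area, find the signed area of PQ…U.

Apply the shoelace (surveyor's) formula: 2A = Σ (x_i·y_{i+1} − x_{i+1}·y_i), indices taken mod 6.
Σ = (25) + (26) + (35) + (16) + (8) + (33) = 143
Signed area = Σ/2 = 71.5 (positive ⇒ counter-clockwise traversal).

71.5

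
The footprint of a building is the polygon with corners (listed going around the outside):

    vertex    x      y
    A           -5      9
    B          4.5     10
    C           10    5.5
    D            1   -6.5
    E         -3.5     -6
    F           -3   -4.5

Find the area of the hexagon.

158.375

A→B: (-5)(10) − (4.5)(9) = -90.5
B→C: (4.5)(5.5) − (10)(10) = -75.25
C→D: (10)(-6.5) − (1)(5.5) = -70.5
D→E: (1)(-6) − (-3.5)(-6.5) = -28.75
E→F: (-3.5)(-4.5) − (-3)(-6) = -2.25
F→A: (-3)(9) − (-5)(-4.5) = -49.5
Σ = -316.75
Area = |Σ|/2 = 158.375.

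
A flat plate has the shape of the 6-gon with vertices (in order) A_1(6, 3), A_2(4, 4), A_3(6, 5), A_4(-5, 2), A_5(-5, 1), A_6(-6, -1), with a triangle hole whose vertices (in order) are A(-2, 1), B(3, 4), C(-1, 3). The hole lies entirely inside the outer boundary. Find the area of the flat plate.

Outer boundary:
Apply the shoelace formula: 2A = Σ (x_i·y_{i+1} − x_{i+1}·y_i), indices taken mod 6.
Σ = (12) + (-4) + (37) + (5) + (11) + (-12) = 49
Area = |Σ|/2 = 24.5.
Hole:
Σ = (-11) + (13) + (5) = 7
Area = |Σ|/2 = 3.5.
Net area = 24.5 − 3.5 = 21.

21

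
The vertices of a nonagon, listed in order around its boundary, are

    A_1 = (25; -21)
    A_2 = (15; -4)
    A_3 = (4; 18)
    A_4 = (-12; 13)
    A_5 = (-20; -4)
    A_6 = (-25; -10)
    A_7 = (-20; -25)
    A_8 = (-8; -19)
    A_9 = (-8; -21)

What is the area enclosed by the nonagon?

Apply the surveyor's formula: 2A = Σ (x_i·y_{i+1} − x_{i+1}·y_i), indices taken mod 9.
Σ = (215) + (286) + (268) + (308) + (100) + (425) + (180) + (16) + (693) = 2491
Area = |Σ|/2 = 1245.5.

1245.5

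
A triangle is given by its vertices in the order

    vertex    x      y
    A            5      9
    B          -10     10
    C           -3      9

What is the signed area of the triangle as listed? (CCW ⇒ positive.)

4

Apply the shoelace formula: 2A = Σ (x_i·y_{i+1} − x_{i+1}·y_i), indices taken mod 3.
Σ = (140) + (-60) + (-72) = 8
Signed area = Σ/2 = 4 (positive ⇒ counter-clockwise traversal).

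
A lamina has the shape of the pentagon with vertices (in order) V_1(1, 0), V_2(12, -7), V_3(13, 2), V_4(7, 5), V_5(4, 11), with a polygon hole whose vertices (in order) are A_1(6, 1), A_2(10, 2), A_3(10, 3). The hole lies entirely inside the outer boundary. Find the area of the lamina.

Outer boundary:
Apply the surveyor's formula: 2A = Σ (x_i·y_{i+1} − x_{i+1}·y_i), indices taken mod 5.
Σ = (-7) + (115) + (51) + (57) + (-11) = 205
Area = |Σ|/2 = 102.5.
Hole:
Apply Gauss's area formula: 2A = Σ (x_i·y_{i+1} − x_{i+1}·y_i), indices taken mod 3.
A_1→A_2: (6)(2) − (10)(1) = 2
A_2→A_3: (10)(3) − (10)(2) = 10
A_3→A_1: (10)(1) − (6)(3) = -8
Σ = 4
Area = |Σ|/2 = 2.
Net area = 102.5 − 2 = 100.5.

100.5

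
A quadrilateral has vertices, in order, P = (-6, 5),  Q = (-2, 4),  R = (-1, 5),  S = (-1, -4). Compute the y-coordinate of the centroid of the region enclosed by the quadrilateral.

5/3

Apply Gauss's area formula. First the cross-terms c_i = x_i·y_{i+1} − x_{i+1}·y_i:
  -14, -6, 9, -29  ⇒  2A = -40, A = -20.
Then Σ (y_i + y_{i+1})·c_i = -200, so ȳ = -200 / (6·(-20)) = 5/3.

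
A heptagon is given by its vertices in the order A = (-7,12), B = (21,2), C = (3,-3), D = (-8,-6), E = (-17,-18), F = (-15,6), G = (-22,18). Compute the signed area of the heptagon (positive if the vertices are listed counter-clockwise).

-491.5

Cross-terms: -266, -69, -42, 42, -372, -138, -138  ⇒  Σ = -983
Signed area = Σ/2 = -491.5 (negative ⇒ clockwise traversal).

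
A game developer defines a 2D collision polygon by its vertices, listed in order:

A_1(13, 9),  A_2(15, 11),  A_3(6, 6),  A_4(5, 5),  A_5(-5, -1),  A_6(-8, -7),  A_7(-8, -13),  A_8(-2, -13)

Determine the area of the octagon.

Apply Gauss's area formula: 2A = Σ (x_i·y_{i+1} − x_{i+1}·y_i), indices taken mod 8.
Cross-terms: 8, 24, 0, 20, 27, 48, 78, 151  ⇒  Σ = 356
Area = |Σ|/2 = 178.

178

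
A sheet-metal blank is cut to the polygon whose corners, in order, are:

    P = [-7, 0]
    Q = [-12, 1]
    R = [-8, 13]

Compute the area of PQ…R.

32

P→Q: (-7)(1) − (-12)(0) = -7
Q→R: (-12)(13) − (-8)(1) = -148
R→P: (-8)(0) − (-7)(13) = 91
Σ = -64
Area = |Σ|/2 = 32.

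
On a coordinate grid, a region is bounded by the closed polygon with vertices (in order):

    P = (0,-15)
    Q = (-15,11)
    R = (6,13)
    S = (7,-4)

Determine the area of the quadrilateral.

Apply the shoelace formula: 2A = Σ (x_i·y_{i+1} − x_{i+1}·y_i), indices taken mod 4.
P→Q: (0)(11) − (-15)(-15) = -225
Q→R: (-15)(13) − (6)(11) = -261
R→S: (6)(-4) − (7)(13) = -115
S→P: (7)(-15) − (0)(-4) = -105
Σ = -706
Area = |Σ|/2 = 353.

353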